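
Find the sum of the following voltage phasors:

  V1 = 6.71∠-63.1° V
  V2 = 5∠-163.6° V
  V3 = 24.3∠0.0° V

Step 1 — Convert each phasor to rectangular form:
  V1 = 6.71·(cos(-63.1°) + j·sin(-63.1°)) = 3.036 - j5.984 V
  V2 = 5·(cos(-163.6°) + j·sin(-163.6°)) = -4.797 - j1.412 V
  V3 = 24.3·(cos(0.0°) + j·sin(0.0°)) = 24.3 V
Step 2 — Sum components: V_total = 22.54 - j7.396 V.
Step 3 — Convert to polar: |V_total| = 23.72 V, ∠V_total = -18.2°.

V_total = 23.72∠-18.2° V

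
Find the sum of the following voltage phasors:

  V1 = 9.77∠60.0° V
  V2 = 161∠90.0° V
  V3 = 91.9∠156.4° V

Step 1 — Convert each phasor to rectangular form:
  V1 = 9.77·(cos(60.0°) + j·sin(60.0°)) = 4.885 + j8.461 V
  V2 = 161·(cos(90.0°) + j·sin(90.0°)) = 0 + j161 V
  V3 = 91.9·(cos(156.4°) + j·sin(156.4°)) = -84.21 + j36.79 V
Step 2 — Sum components: V_total = -79.33 + j206.3 V.
Step 3 — Convert to polar: |V_total| = 221 V, ∠V_total = 111.0°.

V_total = 221∠111.0° V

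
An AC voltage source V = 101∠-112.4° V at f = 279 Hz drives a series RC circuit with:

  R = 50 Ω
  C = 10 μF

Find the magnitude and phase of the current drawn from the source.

Step 1 — Angular frequency: ω = 2π·f = 2π·279 = 1753 rad/s.
Step 2 — Component impedances:
  R: Z = R = 50 Ω
  C: Z = 1/(jωC) = -j/(ω·C) = 0 - j57.04 Ω
Step 3 — Series combination: Z_total = R + C = 50 - j57.04 Ω = 75.86∠-48.8° Ω.
Step 4 — Source phasor: V = 101∠-112.4° V = -38.49 - j93.38 V.
Step 5 — Ohm's law: I = V / Z_total = (-38.49 - j93.38) / (50 - j57.04) = 0.5913 - j1.193 A.
Step 6 — Convert to polar: |I| = 1.331 A, ∠I = -63.6°.

I = 1.331∠-63.6° A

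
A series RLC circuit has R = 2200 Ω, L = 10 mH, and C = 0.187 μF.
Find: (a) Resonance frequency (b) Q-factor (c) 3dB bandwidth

Step 1 — Resonance: ω₀ = 1/√(LC) = 1/√(0.01·1.87e-07) = 2.312e+04 rad/s.
Step 2 — f₀ = ω₀/(2π) = 3680 Hz.
Step 3 — Series Q: Q = ω₀L/R = 2.312e+04·0.01/2200 = 0.1051.
Step 4 — Bandwidth: Δω = ω₀/Q = 2.2e+05 rad/s; BW = Δω/(2π) = 3.501e+04 Hz.

(a) f₀ = 3680 Hz  (b) Q = 0.1051  (c) BW = 3.501e+04 Hz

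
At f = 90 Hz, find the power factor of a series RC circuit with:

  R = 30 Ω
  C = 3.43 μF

Step 1 — Angular frequency: ω = 2π·f = 2π·90 = 565.5 rad/s.
Step 2 — Component impedances:
  R: Z = R = 30 Ω
  C: Z = 1/(jωC) = -j/(ω·C) = 0 - j515.6 Ω
Step 3 — Series combination: Z_total = R + C = 30 - j515.6 Ω = 516.4∠-86.7° Ω.
Step 4 — Power factor: PF = cos(φ) = Re(Z)/|Z| = 30/516.4 = 0.05809.
Step 5 — Type: Im(Z) = -515.6 ⇒ leading (phase φ = -86.7°).

PF = 0.05809 (leading, φ = -86.7°)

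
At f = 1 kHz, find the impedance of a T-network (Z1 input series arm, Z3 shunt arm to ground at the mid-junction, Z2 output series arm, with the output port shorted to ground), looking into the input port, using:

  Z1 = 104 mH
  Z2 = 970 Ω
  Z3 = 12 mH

Step 1 — Angular frequency: ω = 2π·f = 2π·1000 = 6283 rad/s.
Step 2 — Component impedances:
  Z1: Z = jωL = j·6283·0.104 = 0 + j653.5 Ω
  Z2: Z = R = 970 Ω
  Z3: Z = jωL = j·6283·0.012 = 0 + j75.4 Ω
Step 3 — With the output port shorted to ground, the output series arm Z2 runs from the junction to ground; the shunt arm Z3 also runs from the junction to ground. They appear in parallel: Z3 || Z2 = 5.826 + j74.95 Ω.
Step 4 — Series with input arm Z1: Z_in = Z1 + (Z3 || Z2) = 5.826 + j728.4 Ω = 728.4∠89.5° Ω.

Z = 5.826 + j728.4 Ω = 728.4∠89.5° Ω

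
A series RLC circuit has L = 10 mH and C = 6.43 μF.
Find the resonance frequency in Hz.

Step 1 — Resonance condition Im(Z)=0 gives ω₀ = 1/√(LC).
Step 2 — ω₀ = 1/√(0.01·6.43e-06) = 3944 rad/s.
Step 3 — f₀ = ω₀/(2π) = 627.6 Hz.

f₀ = 627.6 Hz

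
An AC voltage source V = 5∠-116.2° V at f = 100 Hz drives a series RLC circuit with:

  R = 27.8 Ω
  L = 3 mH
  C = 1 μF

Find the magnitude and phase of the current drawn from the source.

Step 1 — Angular frequency: ω = 2π·f = 2π·100 = 628.3 rad/s.
Step 2 — Component impedances:
  R: Z = R = 27.8 Ω
  L: Z = jωL = j·628.3·0.003 = 0 + j1.885 Ω
  C: Z = 1/(jωC) = -j/(ω·C) = 0 - j1592 Ω
Step 3 — Series combination: Z_total = R + L + C = 27.8 - j1590 Ω = 1590∠-89.0° Ω.
Step 4 — Source phasor: V = 5∠-116.2° V = -2.208 - j4.486 V.
Step 5 — Ohm's law: I = V / Z_total = (-2.208 - j4.486) / (27.8 - j1590) = 0.002797 - j0.001438 A.
Step 6 — Convert to polar: |I| = 0.003145 A, ∠I = -27.2°.

I = 0.003145∠-27.2° A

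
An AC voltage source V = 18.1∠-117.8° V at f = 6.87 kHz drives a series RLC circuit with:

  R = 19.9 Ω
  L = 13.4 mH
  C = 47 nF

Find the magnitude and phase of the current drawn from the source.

Step 1 — Angular frequency: ω = 2π·f = 2π·6870 = 4.317e+04 rad/s.
Step 2 — Component impedances:
  R: Z = R = 19.9 Ω
  L: Z = jωL = j·4.317e+04·0.0134 = 0 + j578.4 Ω
  C: Z = 1/(jωC) = -j/(ω·C) = 0 - j492.9 Ω
Step 3 — Series combination: Z_total = R + L + C = 19.9 + j85.51 Ω = 87.79∠76.9° Ω.
Step 4 — Source phasor: V = 18.1∠-117.8° V = -8.442 - j16.01 V.
Step 5 — Ohm's law: I = V / Z_total = (-8.442 - j16.01) / (19.9 + j85.51) = -0.1994 + j0.05231 A.
Step 6 — Convert to polar: |I| = 0.2062 A, ∠I = 165.3°.

I = 0.2062∠165.3° A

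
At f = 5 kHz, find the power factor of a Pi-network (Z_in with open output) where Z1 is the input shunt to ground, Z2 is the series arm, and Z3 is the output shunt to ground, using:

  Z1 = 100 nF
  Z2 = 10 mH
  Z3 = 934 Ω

Step 1 — Angular frequency: ω = 2π·f = 2π·5000 = 3.142e+04 rad/s.
Step 2 — Component impedances:
  Z1: Z = 1/(jωC) = -j/(ω·C) = 0 - j318.3 Ω
  Z2: Z = jωL = j·3.142e+04·0.01 = 0 + j314.2 Ω
  Z3: Z = R = 934 Ω
Step 3 — With open output, the series arm Z2 and the output shunt Z3 appear in series to ground: Z2 + Z3 = 934 + j314.2 Ω.
Step 4 — Parallel with input shunt Z1: Z_in = Z1 || (Z2 + Z3) = 108.5 - j317.8 Ω = 335.8∠-71.2° Ω.
Step 5 — Power factor: PF = cos(φ) = Re(Z)/|Z| = 108.48/335.83 = 0.323.
Step 6 — Type: Im(Z) = -317.8 ⇒ leading (phase φ = -71.2°).

PF = 0.323 (leading, φ = -71.2°)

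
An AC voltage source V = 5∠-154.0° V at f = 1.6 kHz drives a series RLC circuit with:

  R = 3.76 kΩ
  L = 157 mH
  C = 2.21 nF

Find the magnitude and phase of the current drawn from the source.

Step 1 — Angular frequency: ω = 2π·f = 2π·1600 = 1.005e+04 rad/s.
Step 2 — Component impedances:
  R: Z = R = 3760 Ω
  L: Z = jωL = j·1.005e+04·0.157 = 0 + j1578 Ω
  C: Z = 1/(jωC) = -j/(ω·C) = 0 - j4.501e+04 Ω
Step 3 — Series combination: Z_total = R + L + C = 3760 - j4.343e+04 Ω = 4.359e+04∠-85.1° Ω.
Step 4 — Source phasor: V = 5∠-154.0° V = -4.494 - j2.192 V.
Step 5 — Ohm's law: I = V / Z_total = (-4.494 - j2.192) / (3760 - j4.343e+04) = 4.12e-05 - j0.000107 A.
Step 6 — Convert to polar: |I| = 0.0001147 A, ∠I = -68.9°.

I = 0.0001147∠-68.9° A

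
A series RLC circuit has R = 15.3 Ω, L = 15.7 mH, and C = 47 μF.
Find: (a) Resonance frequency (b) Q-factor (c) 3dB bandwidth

Step 1 — Resonance condition Im(Z)=0 gives ω₀ = 1/√(LC).
Step 2 — ω₀ = 1/√(0.0157·4.7e-05) = 1164 rad/s.
Step 3 — f₀ = ω₀/(2π) = 185.3 Hz.
Step 4 — Series Q: Q = ω₀L/R = 1164·0.0157/15.3 = 1.195.
Step 5 — 3dB bandwidth: Δω = ω₀/Q = 974.5 rad/s; BW = Δω/(2π) = 155.1 Hz.

(a) f₀ = 185.3 Hz  (b) Q = 1.195  (c) BW = 155.1 Hz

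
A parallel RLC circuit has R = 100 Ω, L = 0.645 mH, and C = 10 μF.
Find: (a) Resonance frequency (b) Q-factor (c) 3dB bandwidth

Step 1 — Resonance: ω₀ = 1/√(LC) = 1/√(0.000645·1e-05) = 1.245e+04 rad/s.
Step 2 — f₀ = ω₀/(2π) = 1982 Hz.
Step 3 — Parallel Q: Q = R/(ω₀L) = 100/(1.245e+04·0.000645) = 12.45.
Step 4 — Bandwidth: Δω = ω₀/Q = 1000 rad/s; BW = Δω/(2π) = 159.2 Hz.

(a) f₀ = 1982 Hz  (b) Q = 12.45  (c) BW = 159.2 Hz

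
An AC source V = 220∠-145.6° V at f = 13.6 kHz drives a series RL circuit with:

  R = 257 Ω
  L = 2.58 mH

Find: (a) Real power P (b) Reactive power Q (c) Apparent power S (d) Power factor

Step 1 — Angular frequency: ω = 2π·f = 2π·1.36e+04 = 8.545e+04 rad/s.
Step 2 — Component impedances:
  R: Z = R = 257 Ω
  L: Z = jωL = j·8.545e+04·0.00258 = 0 + j220.5 Ω
Step 3 — Series combination: Z_total = R + L = 257 + j220.5 Ω = 338.6∠40.6° Ω.
Step 4 — Source phasor: V = 220∠-145.6° V = -181.5 - j124.3 V.
Step 5 — Current: I = V / Z = -0.6459 + j0.07044 A = 0.6497∠173.8° A.
Step 6 — Complex power: S = V·I* = 108.5 + j93.07 VA.
Step 7 — Real power: P = Re(S) = 108.5 W.
Step 8 — Reactive power: Q = Im(S) = 93.07 VAR.
Step 9 — Apparent power: |S| = 142.9 VA.
Step 10 — Power factor: PF = P/|S| = 0.759 (lagging).

(a) P = 108.5 W  (b) Q = 93.07 VAR  (c) S = 142.9 VA  (d) PF = 0.759 (lagging)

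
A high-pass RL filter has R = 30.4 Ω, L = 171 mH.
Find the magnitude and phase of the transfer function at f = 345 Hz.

Step 1 — Angular frequency: ω = 2π·345 = 2168 rad/s.
Step 2 — Transfer function: H(jω) = jωL/(R + jωL).
Step 3 — Numerator jωL = j·370.7; denominator R + jωL = 30.4 + j370.7.
Step 4 — H = 0.9933 + j0.08146.
Step 5 — Magnitude: |H| = 0.9967 (-0.0 dB); phase: φ = 4.7°.

|H| = 0.9967 (-0.0 dB), φ = 4.7°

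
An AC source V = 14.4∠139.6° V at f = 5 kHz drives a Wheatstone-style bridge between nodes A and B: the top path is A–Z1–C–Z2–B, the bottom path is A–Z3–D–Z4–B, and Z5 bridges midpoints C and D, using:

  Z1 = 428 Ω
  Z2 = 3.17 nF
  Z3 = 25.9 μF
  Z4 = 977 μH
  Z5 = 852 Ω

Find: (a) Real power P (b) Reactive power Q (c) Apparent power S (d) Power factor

Step 1 — Angular frequency: ω = 2π·f = 2π·5000 = 3.142e+04 rad/s.
Step 2 — Component impedances:
  Z1: Z = R = 428 Ω
  Z2: Z = 1/(jωC) = -j/(ω·C) = 0 - j1.004e+04 Ω
  Z3: Z = 1/(jωC) = -j/(ω·C) = 0 - j1.229 Ω
  Z4: Z = jωL = j·3.142e+04·0.000977 = 0 + j30.69 Ω
  Z5: Z = R = 852 Ω
Step 3 — Bridge requires nodal analysis (the Z5 bridge couples midpoints C and D, so the two paths cannot be reduced to a simple series/parallel combination). Setting node B to ground and injecting 1 A at node A, the 3-node admittance system at A, C, D solves to V_A = Z_AB = 0.00372 + j29.55 Ω = 29.55∠90.0° Ω.
Step 4 — Source phasor: V = 14.4∠139.6° V = -10.97 + j9.333 V.
Step 5 — Current: I = V / Z = 0.3158 + j0.3711 A = 0.4873∠49.6° A.
Step 6 — Complex power: S = V·I* = 0.0008831 + j7.016 VA.
Step 7 — Real power: P = Re(S) = 0.0008831 W.
Step 8 — Reactive power: Q = Im(S) = 7.016 VAR.
Step 9 — Apparent power: |S| = 7.016 VA.
Step 10 — Power factor: PF = P/|S| = 0.0001259 (lagging).

(a) P = 0.0008831 W  (b) Q = 7.016 VAR  (c) S = 7.016 VA  (d) PF = 0.0001259 (lagging)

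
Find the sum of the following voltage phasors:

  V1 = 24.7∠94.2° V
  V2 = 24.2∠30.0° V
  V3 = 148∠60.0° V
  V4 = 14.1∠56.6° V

Step 1 — Convert each phasor to rectangular form:
  V1 = 24.7·(cos(94.2°) + j·sin(94.2°)) = -1.809 + j24.63 V
  V2 = 24.2·(cos(30.0°) + j·sin(30.0°)) = 20.96 + j12.1 V
  V3 = 148·(cos(60.0°) + j·sin(60.0°)) = 74 + j128.2 V
  V4 = 14.1·(cos(56.6°) + j·sin(56.6°)) = 7.762 + j11.77 V
Step 2 — Sum components: V_total = 100.9 + j176.7 V.
Step 3 — Convert to polar: |V_total| = 203.5 V, ∠V_total = 60.3°.

V_total = 203.5∠60.3° V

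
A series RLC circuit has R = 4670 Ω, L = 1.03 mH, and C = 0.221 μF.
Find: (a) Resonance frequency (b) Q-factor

Step 1 — Resonance condition Im(Z)=0 gives ω₀ = 1/√(LC).
Step 2 — ω₀ = 1/√(0.00103·2.21e-07) = 6.628e+04 rad/s.
Step 3 — f₀ = ω₀/(2π) = 1.055e+04 Hz.
Step 4 — Series Q: Q = ω₀L/R = 6.628e+04·0.00103/4670 = 0.01462.

(a) f₀ = 1.055e+04 Hz  (b) Q = 0.01462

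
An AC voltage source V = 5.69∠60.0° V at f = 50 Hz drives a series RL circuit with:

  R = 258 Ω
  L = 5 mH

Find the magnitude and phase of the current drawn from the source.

Step 1 — Angular frequency: ω = 2π·f = 2π·50 = 314.2 rad/s.
Step 2 — Component impedances:
  R: Z = R = 258 Ω
  L: Z = jωL = j·314.2·0.005 = 0 + j1.571 Ω
Step 3 — Series combination: Z_total = R + L = 258 + j1.571 Ω = 258∠0.3° Ω.
Step 4 — Source phasor: V = 5.69∠60.0° V = 2.845 + j4.928 V.
Step 5 — Ohm's law: I = V / Z_total = (2.845 + j4.928) / (258 + j1.571) = 0.01114 + j0.01903 A.
Step 6 — Convert to polar: |I| = 0.02205 A, ∠I = 59.7°.

I = 0.02205∠59.7° A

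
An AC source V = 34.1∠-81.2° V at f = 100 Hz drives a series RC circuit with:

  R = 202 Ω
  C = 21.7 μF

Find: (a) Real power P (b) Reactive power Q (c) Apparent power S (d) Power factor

Step 1 — Angular frequency: ω = 2π·f = 2π·100 = 628.3 rad/s.
Step 2 — Component impedances:
  R: Z = R = 202 Ω
  C: Z = 1/(jωC) = -j/(ω·C) = 0 - j73.34 Ω
Step 3 — Series combination: Z_total = R + C = 202 - j73.34 Ω = 214.9∠-20.0° Ω.
Step 4 — Source phasor: V = 34.1∠-81.2° V = 5.217 - j33.7 V.
Step 5 — Current: I = V / Z = 0.07633 - j0.1391 A = 0.1587∠-61.2° A.
Step 6 — Complex power: S = V·I* = 5.086 - j1.847 VA.
Step 7 — Real power: P = Re(S) = 5.086 W.
Step 8 — Reactive power: Q = Im(S) = -1.847 VAR.
Step 9 — Apparent power: |S| = 5.411 VA.
Step 10 — Power factor: PF = P/|S| = 0.94 (leading).

(a) P = 5.086 W  (b) Q = -1.847 VAR  (c) S = 5.411 VA  (d) PF = 0.94 (leading)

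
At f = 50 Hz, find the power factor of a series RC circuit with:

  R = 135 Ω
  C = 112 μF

Step 1 — Angular frequency: ω = 2π·f = 2π·50 = 314.2 rad/s.
Step 2 — Component impedances:
  R: Z = R = 135 Ω
  C: Z = 1/(jωC) = -j/(ω·C) = 0 - j28.42 Ω
Step 3 — Series combination: Z_total = R + C = 135 - j28.42 Ω = 138∠-11.9° Ω.
Step 4 — Power factor: PF = cos(φ) = Re(Z)/|Z| = 135/137.959 = 0.9786.
Step 5 — Type: Im(Z) = -28.42 ⇒ leading (phase φ = -11.9°).

PF = 0.9786 (leading, φ = -11.9°)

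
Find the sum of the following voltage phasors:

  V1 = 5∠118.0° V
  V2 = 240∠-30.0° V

Step 1 — Convert each phasor to rectangular form:
  V1 = 5·(cos(118.0°) + j·sin(118.0°)) = -2.347 + j4.415 V
  V2 = 240·(cos(-30.0°) + j·sin(-30.0°)) = 207.8 - j120 V
Step 2 — Sum components: V_total = 205.5 - j115.6 V.
Step 3 — Convert to polar: |V_total| = 235.8 V, ∠V_total = -29.4°.

V_total = 235.8∠-29.4° V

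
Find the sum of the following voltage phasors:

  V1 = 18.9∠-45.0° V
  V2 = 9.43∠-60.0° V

Step 1 — Convert each phasor to rectangular form:
  V1 = 18.9·(cos(-45.0°) + j·sin(-45.0°)) = 13.36 - j13.36 V
  V2 = 9.43·(cos(-60.0°) + j·sin(-60.0°)) = 4.715 - j8.167 V
Step 2 — Sum components: V_total = 18.08 - j21.53 V.
Step 3 — Convert to polar: |V_total| = 28.11 V, ∠V_total = -50.0°.

V_total = 28.11∠-50.0° V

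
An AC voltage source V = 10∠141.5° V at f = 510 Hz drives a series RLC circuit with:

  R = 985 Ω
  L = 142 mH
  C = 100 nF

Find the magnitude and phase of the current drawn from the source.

Step 1 — Angular frequency: ω = 2π·f = 2π·510 = 3204 rad/s.
Step 2 — Component impedances:
  R: Z = R = 985 Ω
  L: Z = jωL = j·3204·0.142 = 0 + j455 Ω
  C: Z = 1/(jωC) = -j/(ω·C) = 0 - j3121 Ω
Step 3 — Series combination: Z_total = R + L + C = 985 - j2666 Ω = 2842∠-69.7° Ω.
Step 4 — Source phasor: V = 10∠141.5° V = -7.826 + j6.225 V.
Step 5 — Ohm's law: I = V / Z_total = (-7.826 + j6.225) / (985 - j2666) = -0.003009 - j0.001824 A.
Step 6 — Convert to polar: |I| = 0.003519 A, ∠I = -148.8°.

I = 0.003519∠-148.8° A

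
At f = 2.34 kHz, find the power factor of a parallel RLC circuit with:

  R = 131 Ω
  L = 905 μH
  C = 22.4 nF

Step 1 — Angular frequency: ω = 2π·f = 2π·2340 = 1.47e+04 rad/s.
Step 2 — Component impedances:
  R: Z = R = 131 Ω
  L: Z = jωL = j·1.47e+04·0.000905 = 0 + j13.31 Ω
  C: Z = 1/(jωC) = -j/(ω·C) = 0 - j3036 Ω
Step 3 — Parallel combination: 1/Z_total = 1/R + 1/L + 1/C; Z_total = 1.349 + j13.23 Ω = 13.3∠84.2° Ω.
Step 4 — Power factor: PF = cos(φ) = Re(Z)/|Z| = 1.3494/13.295 = 0.1015.
Step 5 — Type: Im(Z) = 13.23 ⇒ lagging (phase φ = 84.2°).

PF = 0.1015 (lagging, φ = 84.2°)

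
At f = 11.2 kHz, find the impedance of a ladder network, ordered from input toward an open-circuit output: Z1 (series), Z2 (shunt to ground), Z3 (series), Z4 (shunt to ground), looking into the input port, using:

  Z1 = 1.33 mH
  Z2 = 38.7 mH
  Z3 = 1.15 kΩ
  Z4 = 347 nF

Step 1 — Angular frequency: ω = 2π·f = 2π·1.12e+04 = 7.037e+04 rad/s.
Step 2 — Component impedances:
  Z1: Z = jωL = j·7.037e+04·0.00133 = 0 + j93.59 Ω
  Z2: Z = jωL = j·7.037e+04·0.0387 = 0 + j2723 Ω
  Z3: Z = R = 1150 Ω
  Z4: Z = 1/(jωC) = -j/(ω·C) = 0 - j40.95 Ω
Step 3 — Ladder network (open output): work backward from the far end, alternating series and parallel combinations. Z_in = 1001 + j481.3 Ω = 1111∠25.7° Ω.

Z = 1001 + j481.3 Ω = 1111∠25.7° Ω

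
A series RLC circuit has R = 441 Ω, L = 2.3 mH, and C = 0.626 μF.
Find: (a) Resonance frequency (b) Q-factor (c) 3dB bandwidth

Step 1 — Resonance: ω₀ = 1/√(LC) = 1/√(0.0023·6.26e-07) = 2.635e+04 rad/s.
Step 2 — f₀ = ω₀/(2π) = 4194 Hz.
Step 3 — Series Q: Q = ω₀L/R = 2.635e+04·0.0023/441 = 0.1374.
Step 4 — Bandwidth: Δω = ω₀/Q = 1.917e+05 rad/s; BW = Δω/(2π) = 3.052e+04 Hz.

(a) f₀ = 4194 Hz  (b) Q = 0.1374  (c) BW = 3.052e+04 Hz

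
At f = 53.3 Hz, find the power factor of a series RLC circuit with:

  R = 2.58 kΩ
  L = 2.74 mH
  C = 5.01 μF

Step 1 — Angular frequency: ω = 2π·f = 2π·53.3 = 334.9 rad/s.
Step 2 — Component impedances:
  R: Z = R = 2580 Ω
  L: Z = jωL = j·334.9·0.00274 = 0 + j0.9176 Ω
  C: Z = 1/(jωC) = -j/(ω·C) = 0 - j596 Ω
Step 3 — Series combination: Z_total = R + L + C = 2580 - j595.1 Ω = 2648∠-13.0° Ω.
Step 4 — Power factor: PF = cos(φ) = Re(Z)/|Z| = 2580/2647.7 = 0.9744.
Step 5 — Type: Im(Z) = -595.1 ⇒ leading (phase φ = -13.0°).

PF = 0.9744 (leading, φ = -13.0°)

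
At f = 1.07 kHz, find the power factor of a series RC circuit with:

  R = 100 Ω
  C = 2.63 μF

Step 1 — Angular frequency: ω = 2π·f = 2π·1070 = 6723 rad/s.
Step 2 — Component impedances:
  R: Z = R = 100 Ω
  C: Z = 1/(jωC) = -j/(ω·C) = 0 - j56.56 Ω
Step 3 — Series combination: Z_total = R + C = 100 - j56.56 Ω = 114.9∠-29.5° Ω.
Step 4 — Power factor: PF = cos(φ) = Re(Z)/|Z| = 100/114.89 = 0.8704.
Step 5 — Type: Im(Z) = -56.56 ⇒ leading (phase φ = -29.5°).

PF = 0.8704 (leading, φ = -29.5°)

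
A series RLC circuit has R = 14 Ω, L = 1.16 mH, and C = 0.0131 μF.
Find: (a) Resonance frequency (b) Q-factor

Step 1 — Resonance condition Im(Z)=0 gives ω₀ = 1/√(LC).
Step 2 — ω₀ = 1/√(0.00116·1.31e-08) = 2.565e+05 rad/s.
Step 3 — f₀ = ω₀/(2π) = 4.083e+04 Hz.
Step 4 — Series Q: Q = ω₀L/R = 2.565e+05·0.00116/14 = 21.26.

(a) f₀ = 4.083e+04 Hz  (b) Q = 21.26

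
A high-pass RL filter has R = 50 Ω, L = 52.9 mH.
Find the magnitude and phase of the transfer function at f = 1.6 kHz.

Step 1 — Angular frequency: ω = 2π·1600 = 1.005e+04 rad/s.
Step 2 — Transfer function: H(jω) = jωL/(R + jωL).
Step 3 — Numerator jωL = j·531.8; denominator R + jωL = 50 + j531.8.
Step 4 — H = 0.9912 + j0.09319.
Step 5 — Magnitude: |H| = 0.9956 (-0.0 dB); phase: φ = 5.4°.

|H| = 0.9956 (-0.0 dB), φ = 5.4°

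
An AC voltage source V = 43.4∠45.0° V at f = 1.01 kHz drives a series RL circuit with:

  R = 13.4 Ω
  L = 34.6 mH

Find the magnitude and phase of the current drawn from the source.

Step 1 — Angular frequency: ω = 2π·f = 2π·1010 = 6346 rad/s.
Step 2 — Component impedances:
  R: Z = R = 13.4 Ω
  L: Z = jωL = j·6346·0.0346 = 0 + j219.6 Ω
Step 3 — Series combination: Z_total = R + L = 13.4 + j219.6 Ω = 220∠86.5° Ω.
Step 4 — Source phasor: V = 43.4∠45.0° V = 30.69 + j30.69 V.
Step 5 — Ohm's law: I = V / Z_total = (30.69 + j30.69) / (13.4 + j219.6) = 0.1477 - j0.1307 A.
Step 6 — Convert to polar: |I| = 0.1973 A, ∠I = -41.5°.

I = 0.1973∠-41.5° A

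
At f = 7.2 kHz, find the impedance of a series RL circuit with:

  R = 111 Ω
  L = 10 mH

Step 1 — Angular frequency: ω = 2π·f = 2π·7200 = 4.524e+04 rad/s.
Step 2 — Component impedances:
  R: Z = R = 111 Ω
  L: Z = jωL = j·4.524e+04·0.01 = 0 + j452.4 Ω
Step 3 — Series combination: Z_total = R + L = 111 + j452.4 Ω = 465.8∠76.2° Ω.

Z = 111 + j452.4 Ω = 465.8∠76.2° Ω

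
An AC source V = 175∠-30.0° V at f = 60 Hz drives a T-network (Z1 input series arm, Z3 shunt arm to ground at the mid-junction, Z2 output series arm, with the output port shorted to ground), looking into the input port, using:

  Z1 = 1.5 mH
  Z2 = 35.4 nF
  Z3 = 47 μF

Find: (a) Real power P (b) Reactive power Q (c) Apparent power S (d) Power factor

Step 1 — Angular frequency: ω = 2π·f = 2π·60 = 377 rad/s.
Step 2 — Component impedances:
  Z1: Z = jωL = j·377·0.0015 = 0 + j0.5655 Ω
  Z2: Z = 1/(jωC) = -j/(ω·C) = 0 - j7.493e+04 Ω
  Z3: Z = 1/(jωC) = -j/(ω·C) = 0 - j56.44 Ω
Step 3 — With the output port shorted to ground, the output series arm Z2 runs from the junction to ground; the shunt arm Z3 also runs from the junction to ground. They appear in parallel: Z3 || Z2 = 0 - j56.4 Ω.
Step 4 — Series with input arm Z1: Z_in = Z1 + (Z3 || Z2) = 0 - j55.83 Ω = 55.83∠-90.0° Ω.
Step 5 — Source phasor: V = 175∠-30.0° V = 151.6 - j87.5 V.
Step 6 — Current: I = V / Z = 1.567 + j2.715 A = 3.135∠60.0° A.
Step 7 — Complex power: S = V·I* = 0 - j548.5 VA.
Step 8 — Real power: P = Re(S) = 0 W.
Step 9 — Reactive power: Q = Im(S) = -548.5 VAR.
Step 10 — Apparent power: |S| = 548.5 VA.
Step 11 — Power factor: PF = P/|S| = 0 (leading).

(a) P = 0 W  (b) Q = -548.5 VAR  (c) S = 548.5 VA  (d) PF = 0 (leading)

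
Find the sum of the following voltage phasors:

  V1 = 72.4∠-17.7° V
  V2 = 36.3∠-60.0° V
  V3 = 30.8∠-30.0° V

Step 1 — Convert each phasor to rectangular form:
  V1 = 72.4·(cos(-17.7°) + j·sin(-17.7°)) = 68.97 - j22.01 V
  V2 = 36.3·(cos(-60.0°) + j·sin(-60.0°)) = 18.15 - j31.44 V
  V3 = 30.8·(cos(-30.0°) + j·sin(-30.0°)) = 26.67 - j15.4 V
Step 2 — Sum components: V_total = 113.8 - j68.85 V.
Step 3 — Convert to polar: |V_total| = 133 V, ∠V_total = -31.2°.

V_total = 133∠-31.2° V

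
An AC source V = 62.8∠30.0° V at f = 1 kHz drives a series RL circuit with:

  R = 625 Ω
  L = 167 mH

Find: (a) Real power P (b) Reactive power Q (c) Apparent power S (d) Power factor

Step 1 — Angular frequency: ω = 2π·f = 2π·1000 = 6283 rad/s.
Step 2 — Component impedances:
  R: Z = R = 625 Ω
  L: Z = jωL = j·6283·0.167 = 0 + j1049 Ω
Step 3 — Series combination: Z_total = R + L = 625 + j1049 Ω = 1221∠59.2° Ω.
Step 4 — Source phasor: V = 62.8∠30.0° V = 54.39 + j31.4 V.
Step 5 — Current: I = V / Z = 0.04488 - j0.0251 A = 0.05142∠-29.2° A.
Step 6 — Complex power: S = V·I* = 1.652 + j2.774 VA.
Step 7 — Real power: P = Re(S) = 1.652 W.
Step 8 — Reactive power: Q = Im(S) = 2.774 VAR.
Step 9 — Apparent power: |S| = 3.229 VA.
Step 10 — Power factor: PF = P/|S| = 0.5117 (lagging).

(a) P = 1.652 W  (b) Q = 2.774 VAR  (c) S = 3.229 VA  (d) PF = 0.5117 (lagging)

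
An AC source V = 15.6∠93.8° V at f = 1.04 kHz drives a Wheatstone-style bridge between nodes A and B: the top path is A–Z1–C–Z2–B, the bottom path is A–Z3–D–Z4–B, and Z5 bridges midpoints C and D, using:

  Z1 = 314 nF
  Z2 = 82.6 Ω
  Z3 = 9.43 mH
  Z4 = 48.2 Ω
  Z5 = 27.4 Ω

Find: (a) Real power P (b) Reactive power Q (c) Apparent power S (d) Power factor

Step 1 — Angular frequency: ω = 2π·f = 2π·1040 = 6535 rad/s.
Step 2 — Component impedances:
  Z1: Z = 1/(jωC) = -j/(ω·C) = 0 - j487.4 Ω
  Z2: Z = R = 82.6 Ω
  Z3: Z = jωL = j·6535·0.00943 = 0 + j61.62 Ω
  Z4: Z = R = 48.2 Ω
  Z5: Z = R = 27.4 Ω
Step 3 — Bridge requires nodal analysis (the Z5 bridge couples midpoints C and D, so the two paths cannot be reduced to a simple series/parallel combination). Setting node B to ground and injecting 1 A at node A, the 3-node admittance system at A, C, D solves to V_A = Z_AB = 36.39 + j70.22 Ω = 79.09∠62.6° Ω.
Step 4 — Source phasor: V = 15.6∠93.8° V = -1.034 + j15.57 V.
Step 5 — Current: I = V / Z = 0.1687 + j0.1022 A = 0.1972∠31.2° A.
Step 6 — Complex power: S = V·I* = 1.416 + j2.732 VA.
Step 7 — Real power: P = Re(S) = 1.416 W.
Step 8 — Reactive power: Q = Im(S) = 2.732 VAR.
Step 9 — Apparent power: |S| = 3.077 VA.
Step 10 — Power factor: PF = P/|S| = 0.4601 (lagging).

(a) P = 1.416 W  (b) Q = 2.732 VAR  (c) S = 3.077 VA  (d) PF = 0.4601 (lagging)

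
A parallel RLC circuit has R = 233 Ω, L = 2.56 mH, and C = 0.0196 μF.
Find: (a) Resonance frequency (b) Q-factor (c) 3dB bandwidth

Step 1 — Resonance: ω₀ = 1/√(LC) = 1/√(0.00256·1.96e-08) = 1.412e+05 rad/s.
Step 2 — f₀ = ω₀/(2π) = 2.247e+04 Hz.
Step 3 — Parallel Q: Q = R/(ω₀L) = 233/(1.412e+05·0.00256) = 0.6447.
Step 4 — Bandwidth: Δω = ω₀/Q = 2.19e+05 rad/s; BW = Δω/(2π) = 3.485e+04 Hz.

(a) f₀ = 2.247e+04 Hz  (b) Q = 0.6447  (c) BW = 3.485e+04 Hz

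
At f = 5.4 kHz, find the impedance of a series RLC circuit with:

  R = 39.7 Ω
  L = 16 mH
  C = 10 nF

Step 1 — Angular frequency: ω = 2π·f = 2π·5400 = 3.393e+04 rad/s.
Step 2 — Component impedances:
  R: Z = R = 39.7 Ω
  L: Z = jωL = j·3.393e+04·0.016 = 0 + j542.9 Ω
  C: Z = 1/(jωC) = -j/(ω·C) = 0 - j2947 Ω
Step 3 — Series combination: Z_total = R + L + C = 39.7 - j2404 Ω = 2405∠-89.1° Ω.

Z = 39.7 - j2404 Ω = 2405∠-89.1° Ω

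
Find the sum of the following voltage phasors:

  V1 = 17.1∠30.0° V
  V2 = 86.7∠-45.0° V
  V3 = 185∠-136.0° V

Step 1 — Convert each phasor to rectangular form:
  V1 = 17.1·(cos(30.0°) + j·sin(30.0°)) = 14.81 + j8.55 V
  V2 = 86.7·(cos(-45.0°) + j·sin(-45.0°)) = 61.31 - j61.31 V
  V3 = 185·(cos(-136.0°) + j·sin(-136.0°)) = -133.1 - j128.5 V
Step 2 — Sum components: V_total = -56.96 - j181.3 V.
Step 3 — Convert to polar: |V_total| = 190 V, ∠V_total = -107.4°.

V_total = 190∠-107.4° V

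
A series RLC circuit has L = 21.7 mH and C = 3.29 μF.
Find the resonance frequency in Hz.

Step 1 — Resonance condition Im(Z)=0 gives ω₀ = 1/√(LC).
Step 2 — ω₀ = 1/√(0.0217·3.29e-06) = 3743 rad/s.
Step 3 — f₀ = ω₀/(2π) = 595.7 Hz.

f₀ = 595.7 Hz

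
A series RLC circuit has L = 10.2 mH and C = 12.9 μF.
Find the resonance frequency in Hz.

Step 1 — Resonance condition Im(Z)=0 gives ω₀ = 1/√(LC).
Step 2 — ω₀ = 1/√(0.0102·1.29e-05) = 2757 rad/s.
Step 3 — f₀ = ω₀/(2π) = 438.8 Hz.

f₀ = 438.8 Hz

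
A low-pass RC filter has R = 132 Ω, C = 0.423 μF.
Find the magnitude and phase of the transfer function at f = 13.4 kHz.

Step 1 — Angular frequency: ω = 2π·1.34e+04 = 8.419e+04 rad/s.
Step 2 — Transfer function: H(jω) = 1/(1 + jωRC).
Step 3 — Denominator: 1 + jωRC = 1 + j·8.419e+04·132·4.23e-07 = 1 + j4.701.
Step 4 — H = 0.04329 - j0.2035.
Step 5 — Magnitude: |H| = 0.2081 (-13.6 dB); phase: φ = -78.0°.

|H| = 0.2081 (-13.6 dB), φ = -78.0°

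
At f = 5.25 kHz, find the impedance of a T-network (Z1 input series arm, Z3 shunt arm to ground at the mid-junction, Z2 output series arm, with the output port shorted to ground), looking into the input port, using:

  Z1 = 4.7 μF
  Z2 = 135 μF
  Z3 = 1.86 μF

Step 1 — Angular frequency: ω = 2π·f = 2π·5250 = 3.299e+04 rad/s.
Step 2 — Component impedances:
  Z1: Z = 1/(jωC) = -j/(ω·C) = 0 - j6.45 Ω
  Z2: Z = 1/(jωC) = -j/(ω·C) = 0 - j0.2246 Ω
  Z3: Z = 1/(jωC) = -j/(ω·C) = 0 - j16.3 Ω
Step 3 — With the output port shorted to ground, the output series arm Z2 runs from the junction to ground; the shunt arm Z3 also runs from the junction to ground. They appear in parallel: Z3 || Z2 = 0 - j0.2215 Ω.
Step 4 — Series with input arm Z1: Z_in = Z1 + (Z3 || Z2) = 0 - j6.672 Ω = 6.672∠-90.0° Ω.

Z = 0 - j6.672 Ω = 6.672∠-90.0° Ω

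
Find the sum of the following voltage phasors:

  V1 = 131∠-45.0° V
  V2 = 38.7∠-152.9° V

Step 1 — Convert each phasor to rectangular form:
  V1 = 131·(cos(-45.0°) + j·sin(-45.0°)) = 92.63 - j92.63 V
  V2 = 38.7·(cos(-152.9°) + j·sin(-152.9°)) = -34.45 - j17.63 V
Step 2 — Sum components: V_total = 58.18 - j110.3 V.
Step 3 — Convert to polar: |V_total| = 124.7 V, ∠V_total = -62.2°.

V_total = 124.7∠-62.2° V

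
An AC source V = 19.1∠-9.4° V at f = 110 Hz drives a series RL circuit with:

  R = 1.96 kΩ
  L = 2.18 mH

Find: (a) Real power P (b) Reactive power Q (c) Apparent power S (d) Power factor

Step 1 — Angular frequency: ω = 2π·f = 2π·110 = 691.2 rad/s.
Step 2 — Component impedances:
  R: Z = R = 1960 Ω
  L: Z = jωL = j·691.2·0.00218 = 0 + j1.507 Ω
Step 3 — Series combination: Z_total = R + L = 1960 + j1.507 Ω = 1960∠0.0° Ω.
Step 4 — Source phasor: V = 19.1∠-9.4° V = 18.84 - j3.12 V.
Step 5 — Current: I = V / Z = 0.009613 - j0.001599 A = 0.009745∠-9.4° A.
Step 6 — Complex power: S = V·I* = 0.1861 + j0.0001431 VA.
Step 7 — Real power: P = Re(S) = 0.1861 W.
Step 8 — Reactive power: Q = Im(S) = 0.0001431 VAR.
Step 9 — Apparent power: |S| = 0.1861 VA.
Step 10 — Power factor: PF = P/|S| = 1 (lagging).

(a) P = 0.1861 W  (b) Q = 0.0001431 VAR  (c) S = 0.1861 VA  (d) PF = 1 (lagging)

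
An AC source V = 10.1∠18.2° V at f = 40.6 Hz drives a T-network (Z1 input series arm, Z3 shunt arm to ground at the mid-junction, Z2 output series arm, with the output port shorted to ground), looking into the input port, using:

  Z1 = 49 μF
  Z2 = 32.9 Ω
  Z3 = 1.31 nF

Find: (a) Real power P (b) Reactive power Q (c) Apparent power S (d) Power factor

Step 1 — Angular frequency: ω = 2π·f = 2π·40.6 = 255.1 rad/s.
Step 2 — Component impedances:
  Z1: Z = 1/(jωC) = -j/(ω·C) = 0 - j80 Ω
  Z2: Z = R = 32.9 Ω
  Z3: Z = 1/(jωC) = -j/(ω·C) = 0 - j2.992e+06 Ω
Step 3 — With the output port shorted to ground, the output series arm Z2 runs from the junction to ground; the shunt arm Z3 also runs from the junction to ground. They appear in parallel: Z3 || Z2 = 32.9 - j0.0003617 Ω.
Step 4 — Series with input arm Z1: Z_in = Z1 + (Z3 || Z2) = 32.9 - j80 Ω = 86.5∠-67.6° Ω.
Step 5 — Source phasor: V = 10.1∠18.2° V = 9.595 + j3.155 V.
Step 6 — Current: I = V / Z = 0.008459 + j0.1165 A = 0.1168∠85.8° A.
Step 7 — Complex power: S = V·I* = 0.4485 - j1.091 VA.
Step 8 — Real power: P = Re(S) = 0.4485 W.
Step 9 — Reactive power: Q = Im(S) = -1.091 VAR.
Step 10 — Apparent power: |S| = 1.179 VA.
Step 11 — Power factor: PF = P/|S| = 0.3803 (leading).

(a) P = 0.4485 W  (b) Q = -1.091 VAR  (c) S = 1.179 VA  (d) PF = 0.3803 (leading)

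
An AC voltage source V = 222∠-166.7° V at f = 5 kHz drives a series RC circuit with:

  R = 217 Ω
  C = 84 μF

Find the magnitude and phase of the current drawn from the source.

Step 1 — Angular frequency: ω = 2π·f = 2π·5000 = 3.142e+04 rad/s.
Step 2 — Component impedances:
  R: Z = R = 217 Ω
  C: Z = 1/(jωC) = -j/(ω·C) = 0 - j0.3789 Ω
Step 3 — Series combination: Z_total = R + C = 217 - j0.3789 Ω = 217∠-0.1° Ω.
Step 4 — Source phasor: V = 222∠-166.7° V = -216 - j51.07 V.
Step 5 — Ohm's law: I = V / Z_total = (-216 - j51.07) / (217 - j0.3789) = -0.9952 - j0.2371 A.
Step 6 — Convert to polar: |I| = 1.023 A, ∠I = -166.6°.

I = 1.023∠-166.6° A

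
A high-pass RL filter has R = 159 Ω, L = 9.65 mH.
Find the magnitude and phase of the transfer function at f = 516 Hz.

Step 1 — Angular frequency: ω = 2π·516 = 3242 rad/s.
Step 2 — Transfer function: H(jω) = jωL/(R + jωL).
Step 3 — Numerator jωL = j·31.29; denominator R + jωL = 159 + j31.29.
Step 4 — H = 0.03728 + j0.1894.
Step 5 — Magnitude: |H| = 0.1931 (-14.3 dB); phase: φ = 78.9°.

|H| = 0.1931 (-14.3 dB), φ = 78.9°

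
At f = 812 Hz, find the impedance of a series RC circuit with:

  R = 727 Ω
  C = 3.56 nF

Step 1 — Angular frequency: ω = 2π·f = 2π·812 = 5102 rad/s.
Step 2 — Component impedances:
  R: Z = R = 727 Ω
  C: Z = 1/(jωC) = -j/(ω·C) = 0 - j5.506e+04 Ω
Step 3 — Series combination: Z_total = R + C = 727 - j5.506e+04 Ω = 5.506e+04∠-89.2° Ω.

Z = 727 - j5.506e+04 Ω = 5.506e+04∠-89.2° Ω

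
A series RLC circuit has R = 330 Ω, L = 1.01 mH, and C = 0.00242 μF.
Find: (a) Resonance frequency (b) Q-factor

Step 1 — Resonance condition Im(Z)=0 gives ω₀ = 1/√(LC).
Step 2 — ω₀ = 1/√(0.00101·2.42e-09) = 6.396e+05 rad/s.
Step 3 — f₀ = ω₀/(2π) = 1.018e+05 Hz.
Step 4 — Series Q: Q = ω₀L/R = 6.396e+05·0.00101/330 = 1.958.

(a) f₀ = 1.018e+05 Hz  (b) Q = 1.958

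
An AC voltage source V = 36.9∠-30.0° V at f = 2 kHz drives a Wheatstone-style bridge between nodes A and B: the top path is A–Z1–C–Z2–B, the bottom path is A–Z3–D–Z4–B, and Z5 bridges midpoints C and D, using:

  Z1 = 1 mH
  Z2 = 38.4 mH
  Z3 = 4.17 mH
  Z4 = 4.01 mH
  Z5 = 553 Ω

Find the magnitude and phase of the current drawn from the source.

Step 1 — Angular frequency: ω = 2π·f = 2π·2000 = 1.257e+04 rad/s.
Step 2 — Component impedances:
  Z1: Z = jωL = j·1.257e+04·0.001 = 0 + j12.57 Ω
  Z2: Z = jωL = j·1.257e+04·0.0384 = 0 + j482.5 Ω
  Z3: Z = jωL = j·1.257e+04·0.00417 = 0 + j52.4 Ω
  Z4: Z = jωL = j·1.257e+04·0.00401 = 0 + j50.39 Ω
  Z5: Z = R = 553 Ω
Step 3 — Bridge requires nodal analysis (the Z5 bridge couples midpoints C and D, so the two paths cannot be reduced to a simple series/parallel combination). Setting node B to ground and injecting 1 A at node A, the 3-node admittance system at A, C, D solves to V_A = Z_AB = 3.041 + j84.8 Ω = 84.86∠87.9° Ω.
Step 4 — Source phasor: V = 36.9∠-30.0° V = 31.96 - j18.45 V.
Step 5 — Ohm's law: I = V / Z_total = (31.96 - j18.45) / (3.041 + j84.8) = -0.2038 - j0.3841 A.
Step 6 — Convert to polar: |I| = 0.4349 A, ∠I = -117.9°.

I = 0.4349∠-117.9° A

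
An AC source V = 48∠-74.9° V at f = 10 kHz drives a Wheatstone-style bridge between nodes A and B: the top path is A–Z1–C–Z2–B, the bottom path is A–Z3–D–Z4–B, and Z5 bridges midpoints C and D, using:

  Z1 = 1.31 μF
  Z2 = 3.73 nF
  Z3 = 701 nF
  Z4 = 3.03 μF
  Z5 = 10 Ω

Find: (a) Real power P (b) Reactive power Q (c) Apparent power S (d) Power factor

Step 1 — Angular frequency: ω = 2π·f = 2π·1e+04 = 6.283e+04 rad/s.
Step 2 — Component impedances:
  Z1: Z = 1/(jωC) = -j/(ω·C) = 0 - j12.15 Ω
  Z2: Z = 1/(jωC) = -j/(ω·C) = 0 - j4267 Ω
  Z3: Z = 1/(jωC) = -j/(ω·C) = 0 - j22.7 Ω
  Z4: Z = 1/(jωC) = -j/(ω·C) = 0 - j5.253 Ω
  Z5: Z = R = 10 Ω
Step 3 — Bridge requires nodal analysis (the Z5 bridge couples midpoints C and D, so the two paths cannot be reduced to a simple series/parallel combination). Setting node B to ground and injecting 1 A at node A, the 3-node admittance system at A, C, D solves to V_A = Z_AB = 3.901 - j14.29 Ω = 14.81∠-74.7° Ω.
Step 4 — Source phasor: V = 48∠-74.9° V = 12.5 - j46.34 V.
Step 5 — Current: I = V / Z = 3.241 - j0.009637 A = 3.241∠-0.2° A.
Step 6 — Complex power: S = V·I* = 40.97 - j150.1 VA.
Step 7 — Real power: P = Re(S) = 40.97 W.
Step 8 — Reactive power: Q = Im(S) = -150.1 VAR.
Step 9 — Apparent power: |S| = 155.6 VA.
Step 10 — Power factor: PF = P/|S| = 0.2634 (leading).

(a) P = 40.97 W  (b) Q = -150.1 VAR  (c) S = 155.6 VA  (d) PF = 0.2634 (leading)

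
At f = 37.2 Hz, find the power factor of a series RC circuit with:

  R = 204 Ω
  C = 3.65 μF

Step 1 — Angular frequency: ω = 2π·f = 2π·37.2 = 233.7 rad/s.
Step 2 — Component impedances:
  R: Z = R = 204 Ω
  C: Z = 1/(jωC) = -j/(ω·C) = 0 - j1172 Ω
Step 3 — Series combination: Z_total = R + C = 204 - j1172 Ω = 1190∠-80.1° Ω.
Step 4 — Power factor: PF = cos(φ) = Re(Z)/|Z| = 204/1189.8 = 0.1715.
Step 5 — Type: Im(Z) = -1172 ⇒ leading (phase φ = -80.1°).

PF = 0.1715 (leading, φ = -80.1°)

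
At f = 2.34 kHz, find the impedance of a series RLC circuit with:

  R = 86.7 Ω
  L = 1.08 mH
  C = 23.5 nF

Step 1 — Angular frequency: ω = 2π·f = 2π·2340 = 1.47e+04 rad/s.
Step 2 — Component impedances:
  R: Z = R = 86.7 Ω
  L: Z = jωL = j·1.47e+04·0.00108 = 0 + j15.88 Ω
  C: Z = 1/(jωC) = -j/(ω·C) = 0 - j2894 Ω
Step 3 — Series combination: Z_total = R + L + C = 86.7 - j2878 Ω = 2880∠-88.3° Ω.

Z = 86.7 - j2878 Ω = 2880∠-88.3° Ω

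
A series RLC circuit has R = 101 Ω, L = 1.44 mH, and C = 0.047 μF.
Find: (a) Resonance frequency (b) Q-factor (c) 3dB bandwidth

Step 1 — Resonance condition Im(Z)=0 gives ω₀ = 1/√(LC).
Step 2 — ω₀ = 1/√(0.00144·4.7e-08) = 1.216e+05 rad/s.
Step 3 — f₀ = ω₀/(2π) = 1.935e+04 Hz.
Step 4 — Series Q: Q = ω₀L/R = 1.216e+05·0.00144/101 = 1.733.
Step 5 — 3dB bandwidth: Δω = ω₀/Q = 7.014e+04 rad/s; BW = Δω/(2π) = 1.116e+04 Hz.

(a) f₀ = 1.935e+04 Hz  (b) Q = 1.733  (c) BW = 1.116e+04 Hz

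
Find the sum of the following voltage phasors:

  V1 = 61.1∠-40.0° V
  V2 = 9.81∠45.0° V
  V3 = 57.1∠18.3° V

Step 1 — Convert each phasor to rectangular form:
  V1 = 61.1·(cos(-40.0°) + j·sin(-40.0°)) = 46.81 - j39.27 V
  V2 = 9.81·(cos(45.0°) + j·sin(45.0°)) = 6.937 + j6.937 V
  V3 = 57.1·(cos(18.3°) + j·sin(18.3°)) = 54.21 + j17.93 V
Step 2 — Sum components: V_total = 108 - j14.41 V.
Step 3 — Convert to polar: |V_total| = 108.9 V, ∠V_total = -7.6°.

V_total = 108.9∠-7.6° V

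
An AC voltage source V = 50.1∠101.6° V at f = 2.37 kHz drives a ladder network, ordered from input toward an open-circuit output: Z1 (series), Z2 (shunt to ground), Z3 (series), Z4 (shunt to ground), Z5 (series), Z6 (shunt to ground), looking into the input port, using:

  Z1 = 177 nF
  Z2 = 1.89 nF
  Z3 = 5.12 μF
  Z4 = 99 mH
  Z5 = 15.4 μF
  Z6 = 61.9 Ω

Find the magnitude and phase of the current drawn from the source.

Step 1 — Angular frequency: ω = 2π·f = 2π·2370 = 1.489e+04 rad/s.
Step 2 — Component impedances:
  Z1: Z = 1/(jωC) = -j/(ω·C) = 0 - j379.4 Ω
  Z2: Z = 1/(jωC) = -j/(ω·C) = 0 - j3.553e+04 Ω
  Z3: Z = 1/(jωC) = -j/(ω·C) = 0 - j13.12 Ω
  Z4: Z = jωL = j·1.489e+04·0.099 = 0 + j1474 Ω
  Z5: Z = 1/(jωC) = -j/(ω·C) = 0 - j4.361 Ω
  Z6: Z = R = 61.9 Ω
Step 3 — Ladder network (open output): work backward from the far end, alternating series and parallel combinations. Z_in = 62.11 - j394.4 Ω = 399.2∠-81.1° Ω.
Step 4 — Source phasor: V = 50.1∠101.6° V = -10.07 + j49.08 V.
Step 5 — Ohm's law: I = V / Z_total = (-10.07 + j49.08) / (62.11 - j394.4) = -0.1254 - j0.005803 A.
Step 6 — Convert to polar: |I| = 0.1255 A, ∠I = -177.3°.

I = 0.1255∠-177.3° A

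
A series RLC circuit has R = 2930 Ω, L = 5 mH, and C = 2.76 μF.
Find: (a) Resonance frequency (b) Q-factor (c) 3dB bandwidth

Step 1 — Resonance condition Im(Z)=0 gives ω₀ = 1/√(LC).
Step 2 — ω₀ = 1/√(0.005·2.76e-06) = 8513 rad/s.
Step 3 — f₀ = ω₀/(2π) = 1355 Hz.
Step 4 — Series Q: Q = ω₀L/R = 8513·0.005/2930 = 0.01453.
Step 5 — 3dB bandwidth: Δω = ω₀/Q = 5.86e+05 rad/s; BW = Δω/(2π) = 9.326e+04 Hz.

(a) f₀ = 1355 Hz  (b) Q = 0.01453  (c) BW = 9.326e+04 Hz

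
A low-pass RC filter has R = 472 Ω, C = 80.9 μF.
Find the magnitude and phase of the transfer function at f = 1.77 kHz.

Step 1 — Angular frequency: ω = 2π·1770 = 1.112e+04 rad/s.
Step 2 — Transfer function: H(jω) = 1/(1 + jωRC).
Step 3 — Denominator: 1 + jωRC = 1 + j·1.112e+04·472·8.09e-05 = 1 + j424.7.
Step 4 — H = 5.545e-06 - j0.002355.
Step 5 — Magnitude: |H| = 0.002355 (-52.6 dB); phase: φ = -89.9°.

|H| = 0.002355 (-52.6 dB), φ = -89.9°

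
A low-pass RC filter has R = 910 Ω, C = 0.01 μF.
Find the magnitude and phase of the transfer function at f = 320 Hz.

Step 1 — Angular frequency: ω = 2π·320 = 2011 rad/s.
Step 2 — Transfer function: H(jω) = 1/(1 + jωRC).
Step 3 — Denominator: 1 + jωRC = 1 + j·2011·910·1e-08 = 1 + j0.0183.
Step 4 — H = 0.9997 - j0.01829.
Step 5 — Magnitude: |H| = 0.9998 (-0.0 dB); phase: φ = -1.0°.

|H| = 0.9998 (-0.0 dB), φ = -1.0°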